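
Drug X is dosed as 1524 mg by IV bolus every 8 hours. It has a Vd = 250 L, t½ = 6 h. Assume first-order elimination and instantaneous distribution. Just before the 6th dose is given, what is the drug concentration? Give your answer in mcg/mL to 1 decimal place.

4.0 mcg/mL

f = (1/2)^(τ/t½) = (1/2)^(8/6) ≈ 0.3969.
C₀ = D/Vd = 1524/250 ≈ 6.096 mcg/mL.
Before the 6th dose, 5 doses have been given. Superposition: Cmin = C₀·(f + f² + … + f^5).
≈ 6.096 × (0.3969 + 0.1575 + 0.0625 + 0.0248 + 0.0098) ≈ 6.096 × 0.6515 ≈ 3.972 mcg/mL.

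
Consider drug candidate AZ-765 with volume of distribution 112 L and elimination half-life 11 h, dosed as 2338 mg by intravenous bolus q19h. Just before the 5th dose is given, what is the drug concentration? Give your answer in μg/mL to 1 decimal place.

9.0 μg/mL

f = (1/2)^(τ/t½) = (1/2)^(19/11) ≈ 0.3020.
C₀ = D/Vd = 2338/112 ≈ 20.875 μg/mL.
Before the 5th dose, 4 doses have been given. Superposition: Cmin = C₀·(f + f² + … + f^4).
≈ 20.875 × (0.3020 + 0.0912 + 0.0275 + 0.0083) ≈ 20.875 × 0.4290 ≈ 8.955 μg/mL.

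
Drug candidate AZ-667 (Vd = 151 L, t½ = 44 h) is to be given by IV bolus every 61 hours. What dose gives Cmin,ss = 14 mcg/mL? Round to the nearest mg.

τ/t½ = 61/44 ≈ 1.3864, so f = (1/2)^(61/44) ≈ 0.382528.
Cmin,ss = (D/Vd)·f/(1−f), so D = Cmin,ss·Vd·(1−f)/f.
D = 14 × 151 × (1−f)/f ≈ 14 × 151 × 1.61419 ≈ 3412.40 mg.

3412 mg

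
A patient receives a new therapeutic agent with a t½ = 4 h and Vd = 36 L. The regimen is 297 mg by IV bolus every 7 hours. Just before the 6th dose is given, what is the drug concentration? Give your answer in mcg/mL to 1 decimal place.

f = (1/2)^(τ/t½) = (1/2)^(7/4) ≈ 0.2973.
C₀ = D/Vd = 297/36 ≈ 8.250 mcg/mL.
Before the 6th dose, 5 doses have been given. Superposition: Cmin = C₀·(f + f² + … + f^5).
≈ 8.250 × (0.2973 + 0.0884 + 0.0263 + 0.0078 + 0.0023) ≈ 8.250 × 0.4221 ≈ 3.482 mcg/mL.

3.5 mcg/mL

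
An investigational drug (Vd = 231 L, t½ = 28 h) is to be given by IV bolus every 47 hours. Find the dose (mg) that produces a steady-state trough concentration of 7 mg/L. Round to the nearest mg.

τ/t½ = 47/28 ≈ 1.6786, so f = (1/2)^(47/28) ≈ 0.312392.
Cmin,ss = (D/Vd)·f/(1−f), so D = Cmin,ss·Vd·(1−f)/f.
D = 7 × 231 × (1−f)/f ≈ 7 × 231 × 2.20111 ≈ 3559.19 mg.

3559 mg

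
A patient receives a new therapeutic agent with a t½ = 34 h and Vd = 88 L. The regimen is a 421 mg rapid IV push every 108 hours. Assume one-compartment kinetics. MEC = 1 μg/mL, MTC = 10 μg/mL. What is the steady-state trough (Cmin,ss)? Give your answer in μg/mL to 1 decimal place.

τ/t½ = 108/34 ≈ 3.1765, so fraction remaining f = (1/2)^(108/34) ≈ 0.1106.
Each bolus raises the concentration by D/Vd = 421/88 ≈ 4.784 μg/mL.
Steady-state trough Cmin,ss = C₀·f/(1−f) ≈ 4.784 × 0.1106/0.8894 ≈ 0.595 μg/mL.
Trough 0.6 μg/mL vs MEC 1 μg/mL: subtherapeutic.

0.6 μg/mL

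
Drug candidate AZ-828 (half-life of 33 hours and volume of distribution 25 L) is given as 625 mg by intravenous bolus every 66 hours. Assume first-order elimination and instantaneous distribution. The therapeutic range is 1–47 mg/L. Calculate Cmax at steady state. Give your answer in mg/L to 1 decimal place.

33.3 mg/L

The dosing interval is 2 half-lives, so f = 2^(−2) = 0.25.
Accumulation ratio R = 1/(1 − f) = 1/0.75 = 4/3.
Single-dose peak C₀ = D/Vd = 625/25 = 25 mg/L.
Steady-state peak Cmax,ss = C₀·R = 25 × 4/3 ≈ 33.333 mg/L.
Peak 33.3 mg/L vs MTC 47 mg/L: below toxic threshold.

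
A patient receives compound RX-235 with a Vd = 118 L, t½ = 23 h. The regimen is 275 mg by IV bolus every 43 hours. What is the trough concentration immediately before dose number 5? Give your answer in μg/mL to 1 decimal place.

0.9 μg/mL

f = (1/2)^(τ/t½) = (1/2)^(43/23) ≈ 0.2737.
C₀ = D/Vd = 275/118 ≈ 2.331 μg/mL.
Before the 5th dose, 4 doses have been given. Superposition: Cmin = C₀·(f + f² + … + f^4).
≈ 2.331 × (0.2737 + 0.0749 + 0.0205 + 0.0056) ≈ 2.331 × 0.3747 ≈ 0.873 μg/mL.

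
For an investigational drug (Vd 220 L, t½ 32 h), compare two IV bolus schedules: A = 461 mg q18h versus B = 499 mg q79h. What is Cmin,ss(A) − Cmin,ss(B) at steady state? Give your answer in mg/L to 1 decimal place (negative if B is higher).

Regimen A: f = (1/2)^(18/32) ≈ 0.6771; Cmin,ss = (461/220)·f/(1−f) ≈ 4.394 mg/L.
Regimen B: f = (1/2)^(79/32) ≈ 0.1806; Cmin,ss = (499/220)·f/(1−f) ≈ 0.500 mg/L.
Difference ≈ 4.394 − 0.500 ≈ 3.894 mg/L.

3.9 mg/L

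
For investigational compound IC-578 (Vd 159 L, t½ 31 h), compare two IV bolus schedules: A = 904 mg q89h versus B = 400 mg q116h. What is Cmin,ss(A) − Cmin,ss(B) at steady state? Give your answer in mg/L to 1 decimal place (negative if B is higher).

Regimen A: f = (1/2)^(89/31) ≈ 0.1367; Cmin,ss = (904/159)·f/(1−f) ≈ 0.900 mg/L.
Regimen B: f = (1/2)^(116/31) ≈ 0.0747; Cmin,ss = (400/159)·f/(1−f) ≈ 0.203 mg/L.
Difference ≈ 0.900 − 0.203 ≈ 0.697 mg/L.

0.7 mg/L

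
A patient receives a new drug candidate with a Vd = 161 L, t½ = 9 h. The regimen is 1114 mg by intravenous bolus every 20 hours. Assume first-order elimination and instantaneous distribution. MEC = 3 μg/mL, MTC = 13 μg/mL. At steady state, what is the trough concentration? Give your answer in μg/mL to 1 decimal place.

τ/t½ = 20/9 ≈ 2.2222, so fraction remaining f = (1/2)^(20/9) ≈ 0.2143.
Accumulation ratio R = 1/(1 − f) ≈ 1/0.7857 ≈ 1.2728.
Single-dose peak C₀ = D/Vd = 1114/161 ≈ 6.919 μg/mL.
Cmax,ss = C₀/(1 − f) ≈ 6.919/0.7857 ≈ 8.806 μg/mL.
Steady-state trough Cmin,ss = Cmax,ss·f ≈ 8.806 × 0.2143 ≈ 1.887 μg/mL.
Trough 1.9 μg/mL vs MEC 3 μg/mL: subtherapeutic.

1.9 μg/mL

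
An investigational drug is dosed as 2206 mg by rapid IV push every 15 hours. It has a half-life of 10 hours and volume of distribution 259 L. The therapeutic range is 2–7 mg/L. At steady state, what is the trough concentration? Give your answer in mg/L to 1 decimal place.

τ/t½ = 15/10 ≈ 1.5, so fraction remaining f = (1/2)^(15/10) ≈ 0.3536.
Accumulation ratio R = 1/(1 − f) ≈ 1/0.6464 ≈ 1.5470.
Each bolus raises the concentration by D/Vd = 2206/259 ≈ 8.517 mg/L.
Cmax,ss = C₀/(1 − f) ≈ 8.517/0.6464 ≈ 13.176 mg/L.
Steady-state trough Cmin,ss = Cmax,ss·f ≈ 13.176 × 0.3536 ≈ 4.659 mg/L.
Trough 4.7 mg/L vs MEC 2 mg/L: adequate.

4.7 mg/L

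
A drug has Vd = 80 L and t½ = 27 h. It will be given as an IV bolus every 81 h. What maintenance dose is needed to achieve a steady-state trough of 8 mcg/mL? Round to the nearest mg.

τ/t½ = 81/27 ≈ 3, so f = (1/2)^(81/27) ≈ 0.125000.
Cmin,ss = (D/Vd)·f/(1−f), so D = Cmin,ss·Vd·(1−f)/f.
D = 8 × 80 × (1−f)/f ≈ 8 × 80 × 7.00000 ≈ 4480.00 mg.

4480 mg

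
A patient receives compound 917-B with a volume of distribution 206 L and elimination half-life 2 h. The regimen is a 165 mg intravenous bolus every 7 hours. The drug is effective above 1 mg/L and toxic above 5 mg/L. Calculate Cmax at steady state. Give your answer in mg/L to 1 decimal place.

k = ln2/t½ = ln2/2 ≈ 0.346574 h⁻¹; fraction remaining f = e^(−kτ) = e^(−0.346574×7) ≈ 0.0884.
Accumulation ratio R = 1/(1 − f) ≈ 1/0.9116 ≈ 1.0970.
Each bolus raises the concentration by D/Vd = 165/206 ≈ 0.801 mg/L.
Steady-state peak Cmax,ss = C₀·R ≈ 0.801 × 1.0970 ≈ 0.879 mg/L.
Peak 0.9 mg/L vs MTC 5 mg/L: below toxic threshold.

0.9 mg/L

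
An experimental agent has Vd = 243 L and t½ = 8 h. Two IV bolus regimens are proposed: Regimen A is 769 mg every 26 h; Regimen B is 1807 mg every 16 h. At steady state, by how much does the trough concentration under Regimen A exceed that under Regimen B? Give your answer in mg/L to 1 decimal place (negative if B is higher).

Regimen A: f = (1/2)^(26/8) ≈ 0.1051; Cmin,ss = (769/243)·f/(1−f) ≈ 0.372 mg/L.
Regimen B: f = (1/2)^(16/8) ≈ 0.2500; Cmin,ss = (1807/243)·f/(1−f) ≈ 2.479 mg/L.
Difference ≈ 0.372 − 2.479 ≈ -2.107 mg/L.

-2.1 mg/L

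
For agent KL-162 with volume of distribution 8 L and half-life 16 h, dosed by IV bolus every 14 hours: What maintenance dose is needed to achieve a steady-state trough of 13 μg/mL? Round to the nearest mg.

τ/t½ = 14/16 ≈ 0.875, so f = (1/2)^(14/16) ≈ 0.545254.
Cmin,ss = (D/Vd)·f/(1−f), so D = Cmin,ss·Vd·(1−f)/f.
D = 13 × 8 × (1−f)/f ≈ 13 × 8 × 0.83401 ≈ 86.74 mg.

87 mg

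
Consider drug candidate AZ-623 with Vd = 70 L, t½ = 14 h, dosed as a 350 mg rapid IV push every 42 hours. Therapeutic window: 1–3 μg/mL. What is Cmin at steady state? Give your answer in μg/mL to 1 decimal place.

0.7 μg/mL

The dosing interval is 3 half-lives, so f = 2^(−3) = 0.125.
At steady state, R = 1/(1 − 0.125) = 8/7.
Single-dose peak C₀ = D/Vd = 350/70 = 5 μg/mL.
Steady-state peak Cmax,ss = C₀·R = 5 × 8/7 ≈ 5.714 μg/mL.
Steady-state trough Cmin,ss = Cmax,ss·f ≈ 5.714 × 0.125 ≈ 0.714 μg/mL.
Trough 0.7 μg/mL vs MEC 1 μg/mL: subtherapeutic.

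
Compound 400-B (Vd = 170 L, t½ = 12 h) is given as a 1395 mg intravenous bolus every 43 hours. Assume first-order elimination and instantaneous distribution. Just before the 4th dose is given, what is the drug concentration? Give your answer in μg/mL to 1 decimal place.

f = (1/2)^(τ/t½) = (1/2)^(43/12) ≈ 0.0834.
C₀ = D/Vd = 1395/170 ≈ 8.206 μg/mL.
Before the 4th dose, 3 doses have been given. Superposition: Cmin = C₀·(f + f² + … + f^3).
≈ 8.206 × (0.0834 + 0.0070 + 0.0006) ≈ 8.206 × 0.0910 ≈ 0.747 μg/mL.

0.7 μg/mL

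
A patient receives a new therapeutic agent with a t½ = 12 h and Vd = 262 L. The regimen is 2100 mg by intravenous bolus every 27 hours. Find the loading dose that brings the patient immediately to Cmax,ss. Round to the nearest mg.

f = (1/2)^(27/12) ≈ 0.210224; accumulation ratio R = 1/(1−f) ≈ 1.26618.
Loading dose to hit Cmax,ss on first dose: D_load = D_maint·R ≈ 2100 × 1.26618 ≈ 2658.98 mg.

2659 mg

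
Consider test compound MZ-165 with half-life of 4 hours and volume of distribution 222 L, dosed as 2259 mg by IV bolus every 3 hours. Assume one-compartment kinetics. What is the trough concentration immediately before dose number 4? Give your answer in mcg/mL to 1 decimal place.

11.8 mcg/mL

f = (1/2)^(τ/t½) = (1/2)^(3/4) ≈ 0.5946.
C₀ = D/Vd = 2259/222 ≈ 10.176 mcg/mL.
Before the 4th dose, 3 doses have been given. Superposition: Cmin = C₀·(f + f² + … + f^3).
≈ 10.176 × (0.5946 + 0.3535 + 0.2102) ≈ 10.176 × 1.1583 ≈ 11.787 mcg/mL.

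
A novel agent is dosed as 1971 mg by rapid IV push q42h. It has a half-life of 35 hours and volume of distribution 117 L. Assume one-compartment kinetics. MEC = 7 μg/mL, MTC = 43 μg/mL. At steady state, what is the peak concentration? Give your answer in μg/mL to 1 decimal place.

k = ln2/t½ = ln2/35 ≈ 0.019804 h⁻¹; fraction remaining f = e^(−kτ) = e^(−0.019804×42) ≈ 0.4353.
Accumulation ratio R = 1/(1 − f) ≈ 1/0.5647 ≈ 1.7709.
Single-dose peak C₀ = D/Vd = 1971/117 ≈ 16.846 μg/mL.
Steady-state peak Cmax,ss = C₀·R ≈ 16.846 × 1.7709 ≈ 29.833 μg/mL.
Peak 29.8 μg/mL vs MTC 43 μg/mL: below toxic threshold.

29.8 μg/mL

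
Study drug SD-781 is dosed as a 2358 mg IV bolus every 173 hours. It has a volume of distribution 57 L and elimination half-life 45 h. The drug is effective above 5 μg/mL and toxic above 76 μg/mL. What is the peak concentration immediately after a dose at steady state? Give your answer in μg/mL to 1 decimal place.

44.5 μg/mL

τ/t½ = 173/45 ≈ 3.8444, so fraction remaining f = (1/2)^(173/45) ≈ 0.0696.
Accumulation ratio R = 1/(1 − f) ≈ 1/0.9304 ≈ 1.0748.
Each bolus raises the concentration by D/Vd = 2358/57 ≈ 41.368 μg/mL.
Cmax,ss = C₀/(1 − f) ≈ 41.368/0.9304 ≈ 44.463 μg/mL.
Peak 44.5 μg/mL vs MTC 76 μg/mL: below toxic threshold.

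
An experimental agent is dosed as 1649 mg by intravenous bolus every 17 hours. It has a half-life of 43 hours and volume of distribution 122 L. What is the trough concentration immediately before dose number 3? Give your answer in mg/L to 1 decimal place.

18.1 mg/L

f = (1/2)^(τ/t½) = (1/2)^(17/43) ≈ 0.7603.
C₀ = D/Vd = 1649/122 ≈ 13.516 mg/L.
Before the 3rd dose, 2 doses have been given. Superposition: Cmin = C₀·(f + f²).
≈ 13.516 × (0.7603 + 0.5781) ≈ 13.516 × 1.3384 ≈ 18.090 mg/L.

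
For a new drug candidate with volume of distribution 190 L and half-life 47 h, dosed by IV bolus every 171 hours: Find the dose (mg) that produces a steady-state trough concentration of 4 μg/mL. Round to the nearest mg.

τ/t½ = 171/47 ≈ 3.6383, so f = (1/2)^(171/47) ≈ 0.080309.
Cmin,ss = (D/Vd)·f/(1−f), so D = Cmin,ss·Vd·(1−f)/f.
D = 4 × 190 × (1−f)/f ≈ 4 × 190 × 11.45190 ≈ 8703.44 mg.

8703 mg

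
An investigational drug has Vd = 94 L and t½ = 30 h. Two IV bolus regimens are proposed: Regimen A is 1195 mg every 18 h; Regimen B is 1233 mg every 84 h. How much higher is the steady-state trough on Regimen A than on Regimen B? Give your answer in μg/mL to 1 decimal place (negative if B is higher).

Regimen A: f = (1/2)^(18/30) ≈ 0.6598; Cmin,ss = (1195/94)·f/(1−f) ≈ 24.656 μg/mL.
Regimen B: f = (1/2)^(84/30) ≈ 0.1436; Cmin,ss = (1233/94)·f/(1−f) ≈ 2.199 μg/mL.
Difference ≈ 24.656 − 2.199 ≈ 22.457 μg/mL.

22.5 μg/mL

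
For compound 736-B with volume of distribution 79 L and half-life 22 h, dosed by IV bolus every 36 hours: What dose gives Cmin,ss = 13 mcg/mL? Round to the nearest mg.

2166 mg

τ/t½ = 36/22 ≈ 1.6364, so f = (1/2)^(36/22) ≈ 0.321666.
Cmin,ss = (D/Vd)·f/(1−f), so D = Cmin,ss·Vd·(1−f)/f.
D = 13 × 79 × (1−f)/f ≈ 13 × 79 × 2.10881 ≈ 2165.75 mg.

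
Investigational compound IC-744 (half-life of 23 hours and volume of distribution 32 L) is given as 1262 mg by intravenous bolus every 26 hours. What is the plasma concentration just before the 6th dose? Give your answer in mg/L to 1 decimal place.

f = (1/2)^(τ/t½) = (1/2)^(26/23) ≈ 0.4568.
C₀ = D/Vd = 1262/32 ≈ 39.438 mg/L.
Before the 6th dose, 5 doses have been given. Superposition: Cmin = C₀·(f + f² + … + f^5).
≈ 39.438 × (0.4568 + 0.2087 + 0.0953 + 0.0435 + 0.0199) ≈ 39.438 × 0.8242 ≈ 32.505 mg/L.

32.5 mg/L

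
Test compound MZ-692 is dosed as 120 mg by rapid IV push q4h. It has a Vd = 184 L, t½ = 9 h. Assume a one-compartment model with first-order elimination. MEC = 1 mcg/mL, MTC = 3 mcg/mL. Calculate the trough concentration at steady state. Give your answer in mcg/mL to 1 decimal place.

τ/t½ = 4/9 ≈ 0.44444, so fraction remaining f = (1/2)^(4/9) ≈ 0.7349.
Each bolus raises the concentration by D/Vd = 120/184 ≈ 0.652 mcg/mL.
Steady-state trough Cmin,ss = C₀·f/(1−f) ≈ 0.652 × 0.7349/0.2651 ≈ 1.807 mcg/mL.
Trough 1.8 mcg/mL vs MEC 1 mcg/mL: adequate.

1.8 mcg/mL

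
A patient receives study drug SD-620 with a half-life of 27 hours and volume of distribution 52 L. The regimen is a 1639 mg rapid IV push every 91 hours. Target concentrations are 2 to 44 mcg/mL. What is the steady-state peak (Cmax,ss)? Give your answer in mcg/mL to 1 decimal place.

34.9 mcg/mL

τ/t½ = 91/27 ≈ 3.3704, so fraction remaining f = (1/2)^(91/27) ≈ 0.0967.
Accumulation ratio R = 1/(1 − f) ≈ 1/0.9033 ≈ 1.1071.
Each bolus raises the concentration by D/Vd = 1639/52 ≈ 31.519 mcg/mL.
Steady-state peak Cmax,ss = C₀·R ≈ 31.519 × 1.1071 ≈ 34.895 mcg/mL.
Peak 34.9 mcg/mL vs MTC 44 mcg/mL: below toxic threshold.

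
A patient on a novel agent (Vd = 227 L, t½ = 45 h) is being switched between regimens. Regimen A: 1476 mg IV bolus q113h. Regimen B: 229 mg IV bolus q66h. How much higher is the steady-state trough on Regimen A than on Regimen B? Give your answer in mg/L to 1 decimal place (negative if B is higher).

Regimen A: f = (1/2)^(113/45) ≈ 0.1754; Cmin,ss = (1476/227)·f/(1−f) ≈ 1.383 mg/L.
Regimen B: f = (1/2)^(66/45) ≈ 0.3618; Cmin,ss = (229/227)·f/(1−f) ≈ 0.572 mg/L.
Difference ≈ 1.383 − 0.572 ≈ 0.811 mg/L.

0.8 mg/L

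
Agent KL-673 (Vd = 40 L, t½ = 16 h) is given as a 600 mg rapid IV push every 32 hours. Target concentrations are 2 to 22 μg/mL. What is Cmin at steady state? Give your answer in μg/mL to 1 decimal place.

5.0 μg/mL

The dosing interval is 2 half-lives, so f = 2^(−2) = 0.25.
Accumulation ratio R = 1/(1 − f) = 1/0.75 = 4/3.
Single-dose peak C₀ = D/Vd = 600/40 = 15 μg/mL.
Steady-state peak Cmax,ss = C₀·R = 15 × 4/3 ≈ 20.000 μg/mL.
Steady-state trough Cmin,ss = Cmax,ss·f ≈ 20.000 × 0.25 ≈ 5.000 μg/mL.
Trough 5.0 μg/mL vs MEC 2 μg/mL: adequate.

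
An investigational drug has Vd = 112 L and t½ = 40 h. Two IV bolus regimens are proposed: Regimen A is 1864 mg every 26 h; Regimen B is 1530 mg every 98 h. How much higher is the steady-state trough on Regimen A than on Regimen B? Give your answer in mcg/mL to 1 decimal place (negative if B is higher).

26.2 mcg/mL

Regimen A: f = (1/2)^(26/40) ≈ 0.6373; Cmin,ss = (1864/112)·f/(1−f) ≈ 29.243 mcg/mL.
Regimen B: f = (1/2)^(98/40) ≈ 0.1830; Cmin,ss = (1530/112)·f/(1−f) ≈ 3.060 mcg/mL.
Difference ≈ 29.243 − 3.060 ≈ 26.183 mcg/mL.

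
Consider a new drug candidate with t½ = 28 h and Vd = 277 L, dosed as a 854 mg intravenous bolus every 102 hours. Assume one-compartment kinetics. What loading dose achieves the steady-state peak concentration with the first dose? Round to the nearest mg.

f = (1/2)^(102/28) ≈ 0.080055; accumulation ratio R = 1/(1−f) ≈ 1.08702.
Loading dose to hit Cmax,ss on first dose: D_load = D_maint·R ≈ 854 × 1.08702 ≈ 928.32 mg.

928 mg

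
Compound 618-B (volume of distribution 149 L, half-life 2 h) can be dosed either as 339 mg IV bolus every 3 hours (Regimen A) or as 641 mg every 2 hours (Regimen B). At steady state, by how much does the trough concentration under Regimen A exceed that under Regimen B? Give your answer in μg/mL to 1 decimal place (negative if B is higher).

Regimen A: f = (1/2)^(3/2) ≈ 0.3536; Cmin,ss = (339/149)·f/(1−f) ≈ 1.245 μg/mL.
Regimen B: f = (1/2)^(2/2) ≈ 0.5000; Cmin,ss = (641/149)·f/(1−f) ≈ 4.302 μg/mL.
Difference ≈ 1.245 − 4.302 ≈ -3.057 μg/mL.

-3.1 μg/mL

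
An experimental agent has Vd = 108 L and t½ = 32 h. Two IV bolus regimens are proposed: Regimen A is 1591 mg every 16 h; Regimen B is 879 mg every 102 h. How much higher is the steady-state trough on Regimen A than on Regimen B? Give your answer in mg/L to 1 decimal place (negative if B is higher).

Regimen A: f = (1/2)^(16/32) ≈ 0.7071; Cmin,ss = (1591/108)·f/(1−f) ≈ 35.564 mg/L.
Regimen B: f = (1/2)^(102/32) ≈ 0.1098; Cmin,ss = (879/108)·f/(1−f) ≈ 1.004 mg/L.
Difference ≈ 35.564 − 1.004 ≈ 34.560 mg/L.

34.6 mg/L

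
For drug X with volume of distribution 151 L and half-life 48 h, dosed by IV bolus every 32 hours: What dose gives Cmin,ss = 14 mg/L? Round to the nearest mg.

1242 mg

τ/t½ = 32/48 ≈ 0.66667, so f = (1/2)^(32/48) ≈ 0.629961.
Cmin,ss = (D/Vd)·f/(1−f), so D = Cmin,ss·Vd·(1−f)/f.
D = 14 × 151 × (1−f)/f ≈ 14 × 151 × 0.58740 ≈ 1241.76 mg.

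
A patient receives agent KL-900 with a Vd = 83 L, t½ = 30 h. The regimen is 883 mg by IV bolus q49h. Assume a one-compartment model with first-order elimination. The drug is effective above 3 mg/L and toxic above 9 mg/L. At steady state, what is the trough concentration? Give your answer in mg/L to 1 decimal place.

5.1 mg/L

τ/t½ = 49/30 ≈ 1.6333, so fraction remaining f = (1/2)^(49/30) ≈ 0.3223.
Each bolus raises the concentration by D/Vd = 883/83 ≈ 10.639 mg/L.
Steady-state trough Cmin,ss = C₀·f/(1−f) ≈ 10.639 × 0.3223/0.6777 ≈ 5.060 mg/L.
Trough 5.1 mg/L vs MEC 3 mg/L: adequate.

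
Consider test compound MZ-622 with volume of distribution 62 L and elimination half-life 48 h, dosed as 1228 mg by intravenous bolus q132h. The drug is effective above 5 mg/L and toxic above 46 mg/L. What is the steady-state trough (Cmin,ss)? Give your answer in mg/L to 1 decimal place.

3.5 mg/L

τ/t½ = 132/48 ≈ 2.75, so fraction remaining f = (1/2)^(132/48) ≈ 0.1487.
At steady state, accumulation factor R = 1/(1 − e^(−kτ)) ≈ 1.1747.
Single-dose peak C₀ = D/Vd = 1228/62 ≈ 19.806 mg/L.
Cmax,ss = C₀/(1 − f) ≈ 19.806/0.8513 ≈ 23.266 mg/L.
Steady-state trough Cmin,ss = Cmax,ss·f ≈ 23.266 × 0.1487 ≈ 3.460 mg/L.
Trough 3.5 mg/L vs MEC 5 mg/L: subtherapeutic.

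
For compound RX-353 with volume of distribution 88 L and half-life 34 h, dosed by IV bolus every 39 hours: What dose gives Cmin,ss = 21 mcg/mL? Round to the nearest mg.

2245 mg

τ/t½ = 39/34 ≈ 1.1471, so f = (1/2)^(39/34) ≈ 0.451545.
Cmin,ss = (D/Vd)·f/(1−f), so D = Cmin,ss·Vd·(1−f)/f.
D = 21 × 88 × (1−f)/f ≈ 21 × 88 × 1.21462 ≈ 2244.62 mg.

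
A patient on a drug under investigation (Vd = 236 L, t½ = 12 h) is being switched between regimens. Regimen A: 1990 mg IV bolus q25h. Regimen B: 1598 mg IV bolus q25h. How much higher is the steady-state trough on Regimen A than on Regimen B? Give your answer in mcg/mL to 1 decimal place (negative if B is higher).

Regimen A: f = (1/2)^(25/12) ≈ 0.2360; Cmin,ss = (1990/236)·f/(1−f) ≈ 2.605 mcg/mL.
Regimen B: f = (1/2)^(25/12) ≈ 0.2360; Cmin,ss = (1598/236)·f/(1−f) ≈ 2.092 mcg/mL.
Difference ≈ 2.605 − 2.092 ≈ 0.513 mcg/mL.

0.5 mcg/mL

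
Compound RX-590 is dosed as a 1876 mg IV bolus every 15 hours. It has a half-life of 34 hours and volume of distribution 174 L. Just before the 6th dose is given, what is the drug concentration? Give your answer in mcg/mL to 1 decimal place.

23.6 mcg/mL

f = (1/2)^(τ/t½) = (1/2)^(15/34) ≈ 0.7365.
C₀ = D/Vd = 1876/174 ≈ 10.782 mcg/mL.
Before the 6th dose, 5 doses have been given. Superposition: Cmin = C₀·(f + f² + … + f^5).
≈ 10.782 × (0.7365 + 0.5424 + 0.3995 + 0.2942 + 0.2167) ≈ 10.782 × 2.1893 ≈ 23.605 mcg/mL.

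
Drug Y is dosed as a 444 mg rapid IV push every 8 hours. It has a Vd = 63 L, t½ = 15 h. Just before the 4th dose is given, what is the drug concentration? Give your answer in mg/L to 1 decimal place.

10.6 mg/L

f = (1/2)^(τ/t½) = (1/2)^(8/15) ≈ 0.6910.
C₀ = D/Vd = 444/63 ≈ 7.048 mg/L.
Before the 4th dose, 3 doses have been given. Superposition: Cmin = C₀·(f + f² + … + f^3).
≈ 7.048 × (0.6910 + 0.4775 + 0.3299) ≈ 7.048 × 1.4984 ≈ 10.561 mg/L.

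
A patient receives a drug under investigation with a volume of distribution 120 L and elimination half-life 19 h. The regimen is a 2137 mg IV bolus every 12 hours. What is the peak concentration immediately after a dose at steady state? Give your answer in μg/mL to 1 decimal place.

k = ln2/t½ = ln2/19 ≈ 0.036481 h⁻¹; fraction remaining f = e^(−kτ) = e^(−0.036481×12) ≈ 0.6455.
Accumulation ratio R = 1/(1 − f) ≈ 1/0.3545 ≈ 2.8209.
Single-dose peak C₀ = D/Vd = 2137/120 ≈ 17.808 μg/mL.
Steady-state peak Cmax,ss = C₀·R ≈ 17.808 × 2.8209 ≈ 50.235 μg/mL.

50.2 μg/mL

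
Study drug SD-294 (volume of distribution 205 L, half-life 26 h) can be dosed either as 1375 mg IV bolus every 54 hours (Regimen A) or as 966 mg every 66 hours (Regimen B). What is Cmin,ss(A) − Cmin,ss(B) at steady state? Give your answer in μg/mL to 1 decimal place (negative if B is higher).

Regimen A: f = (1/2)^(54/26) ≈ 0.2370; Cmin,ss = (1375/205)·f/(1−f) ≈ 2.083 μg/mL.
Regimen B: f = (1/2)^(66/26) ≈ 0.1721; Cmin,ss = (966/205)·f/(1−f) ≈ 0.980 μg/mL.
Difference ≈ 2.083 − 0.980 ≈ 1.103 μg/mL.

1.1 μg/mL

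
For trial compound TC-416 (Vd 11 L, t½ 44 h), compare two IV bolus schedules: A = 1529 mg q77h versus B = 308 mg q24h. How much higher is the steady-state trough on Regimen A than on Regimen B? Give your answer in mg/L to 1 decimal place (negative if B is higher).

Regimen A: f = (1/2)^(77/44) ≈ 0.2973; Cmin,ss = (1529/11)·f/(1−f) ≈ 58.808 mg/L.
Regimen B: f = (1/2)^(24/44) ≈ 0.6852; Cmin,ss = (308/11)·f/(1−f) ≈ 60.945 mg/L.
Difference ≈ 58.808 − 60.945 ≈ -2.137 mg/L.

-2.1 mg/L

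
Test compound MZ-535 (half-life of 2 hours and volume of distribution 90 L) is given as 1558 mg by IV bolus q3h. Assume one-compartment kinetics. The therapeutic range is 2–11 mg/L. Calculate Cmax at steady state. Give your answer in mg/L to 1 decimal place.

τ/t½ = 3/2 ≈ 1.5, so fraction remaining f = (1/2)^(3/2) ≈ 0.3536.
Accumulation ratio R = 1/(1 − f) ≈ 1/0.6464 ≈ 1.5470.
Each bolus raises the concentration by D/Vd = 1558/90 ≈ 17.311 mg/L.
Steady-state peak Cmax,ss = C₀·R ≈ 17.311 × 1.5470 ≈ 26.780 mg/L.
Peak 26.8 mg/L vs MTC 11 mg/L: exceeds toxic threshold.

26.8 mg/L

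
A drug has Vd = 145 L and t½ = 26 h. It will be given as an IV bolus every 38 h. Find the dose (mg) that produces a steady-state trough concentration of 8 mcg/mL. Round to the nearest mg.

τ/t½ = 38/26 ≈ 1.4615, so f = (1/2)^(38/26) ≈ 0.363106.
Cmin,ss = (D/Vd)·f/(1−f), so D = Cmin,ss·Vd·(1−f)/f.
D = 8 × 145 × (1−f)/f ≈ 8 × 145 × 1.75402 ≈ 2034.66 mg.

2035 mg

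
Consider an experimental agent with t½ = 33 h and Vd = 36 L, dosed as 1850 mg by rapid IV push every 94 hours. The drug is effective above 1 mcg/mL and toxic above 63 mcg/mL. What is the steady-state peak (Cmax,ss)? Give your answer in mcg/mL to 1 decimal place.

k = ln2/t½ = ln2/33 ≈ 0.021004 h⁻¹; fraction remaining f = e^(−kτ) = e^(−0.021004×94) ≈ 0.1388.
At steady state, accumulation factor R = 1/(1 − e^(−kτ)) ≈ 1.1612.
Each bolus raises the concentration by D/Vd = 1850/36 ≈ 51.389 mcg/mL.
Steady-state peak Cmax,ss = C₀·R ≈ 51.389 × 1.1612 ≈ 59.673 mcg/mL.
Peak 59.7 mcg/mL vs MTC 63 mcg/mL: below toxic threshold.

59.7 mcg/mL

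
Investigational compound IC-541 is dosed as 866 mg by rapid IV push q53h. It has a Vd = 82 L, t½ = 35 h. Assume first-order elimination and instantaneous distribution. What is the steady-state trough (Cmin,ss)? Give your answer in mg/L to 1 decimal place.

τ/t½ = 53/35 ≈ 1.5143, so fraction remaining f = (1/2)^(53/35) ≈ 0.3501.
Each bolus raises the concentration by D/Vd = 866/82 ≈ 10.561 mg/L.
Steady-state trough Cmin,ss = C₀·f/(1−f) ≈ 10.561 × 0.3501/0.6499 ≈ 5.689 mg/L.

5.7 mg/L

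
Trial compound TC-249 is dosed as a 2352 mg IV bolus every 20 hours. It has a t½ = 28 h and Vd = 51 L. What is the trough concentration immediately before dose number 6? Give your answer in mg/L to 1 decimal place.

65.9 mg/L

f = (1/2)^(τ/t½) = (1/2)^(20/28) ≈ 0.6095.
C₀ = D/Vd = 2352/51 ≈ 46.118 mg/L.
Before the 6th dose, 5 doses have been given. Superposition: Cmin = C₀·(f + f² + … + f^5).
≈ 46.118 × (0.6095 + 0.3715 + 0.2264 + 0.1380 + 0.0841) ≈ 46.118 × 1.4295 ≈ 65.926 mg/L.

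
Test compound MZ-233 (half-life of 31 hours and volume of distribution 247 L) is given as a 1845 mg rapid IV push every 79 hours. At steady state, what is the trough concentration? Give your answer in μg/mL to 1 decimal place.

Over one 79-h interval, 79/31 ≈ 2.5484 half-lives elapse, leaving f ≈ 0.1709 of each dose.
Each bolus raises the concentration by D/Vd = 1845/247 ≈ 7.470 μg/mL.
Steady-state trough Cmin,ss = C₀·f/(1−f) ≈ 7.470 × 0.1709/0.8291 ≈ 1.540 μg/mL.

1.5 μg/mL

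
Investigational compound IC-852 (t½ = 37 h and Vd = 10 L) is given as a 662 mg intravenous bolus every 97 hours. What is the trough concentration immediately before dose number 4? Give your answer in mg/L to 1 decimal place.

f = (1/2)^(τ/t½) = (1/2)^(97/37) ≈ 0.1625.
C₀ = D/Vd = 662/10 ≈ 66.200 mg/L.
Before the 4th dose, 3 doses have been given. Superposition: Cmin = C₀·(f + f² + … + f^3).
≈ 66.200 × (0.1625 + 0.0264 + 0.0043) ≈ 66.200 × 0.1932 ≈ 12.790 mg/L.

12.8 mg/L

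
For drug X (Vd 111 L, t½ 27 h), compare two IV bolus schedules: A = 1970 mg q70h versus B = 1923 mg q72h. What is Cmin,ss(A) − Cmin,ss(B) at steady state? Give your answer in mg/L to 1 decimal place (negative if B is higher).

Regimen A: f = (1/2)^(70/27) ≈ 0.1658; Cmin,ss = (1970/111)·f/(1−f) ≈ 3.527 mg/L.
Regimen B: f = (1/2)^(72/27) ≈ 0.1575; Cmin,ss = (1923/111)·f/(1−f) ≈ 3.239 mg/L.
Difference ≈ 3.527 − 3.239 ≈ 0.288 mg/L.

0.3 mg/L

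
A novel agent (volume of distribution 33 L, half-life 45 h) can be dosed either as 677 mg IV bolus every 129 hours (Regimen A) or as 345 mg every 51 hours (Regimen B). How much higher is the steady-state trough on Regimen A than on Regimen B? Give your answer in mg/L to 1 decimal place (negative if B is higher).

Regimen A: f = (1/2)^(129/45) ≈ 0.1371; Cmin,ss = (677/33)·f/(1−f) ≈ 3.260 mg/L.
Regimen B: f = (1/2)^(51/45) ≈ 0.4559; Cmin,ss = (345/33)·f/(1−f) ≈ 8.760 mg/L.
Difference ≈ 3.260 − 8.760 ≈ -5.500 mg/L.

-5.5 mg/L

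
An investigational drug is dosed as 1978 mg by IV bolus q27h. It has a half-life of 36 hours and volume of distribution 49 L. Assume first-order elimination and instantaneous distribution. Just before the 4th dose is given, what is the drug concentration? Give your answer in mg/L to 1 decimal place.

f = (1/2)^(τ/t½) = (1/2)^(27/36) ≈ 0.5946.
C₀ = D/Vd = 1978/49 ≈ 40.367 mg/L.
Before the 4th dose, 3 doses have been given. Superposition: Cmin = C₀·(f + f² + … + f^3).
≈ 40.367 × (0.5946 + 0.3535 + 0.2102) ≈ 40.367 × 1.1583 ≈ 46.757 mg/L.

46.8 mg/L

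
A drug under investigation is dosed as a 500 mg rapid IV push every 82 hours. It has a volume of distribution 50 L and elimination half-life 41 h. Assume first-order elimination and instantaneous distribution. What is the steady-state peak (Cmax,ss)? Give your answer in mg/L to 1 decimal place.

The dosing interval is 2 half-lives, so f = 2^(−2) = 0.25.
Accumulation ratio R = 1/(1 − f) = 1/0.75 = 4/3.
Single-dose peak C₀ = D/Vd = 500/50 = 10 mg/L.
Steady-state peak Cmax,ss = C₀·R = 10 × 4/3 ≈ 13.333 mg/L.

13.3 mg/L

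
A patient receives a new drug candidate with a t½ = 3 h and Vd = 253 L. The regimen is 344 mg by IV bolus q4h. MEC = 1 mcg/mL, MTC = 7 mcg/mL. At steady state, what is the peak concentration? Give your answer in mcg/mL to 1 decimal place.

2.3 mcg/mL

Over one 4-h interval, 4/3 ≈ 1.3333 half-lives elapse, leaving f ≈ 0.3969 of each dose.
At steady state, accumulation factor R = 1/(1 − e^(−kτ)) ≈ 1.6581.
Single-dose peak C₀ = D/Vd = 344/253 ≈ 1.360 mcg/mL.
Cmax,ss = C₀/(1 − f) ≈ 1.360/0.6031 ≈ 2.255 mcg/mL.
Peak 2.3 mcg/mL vs MTC 7 mcg/mL: below toxic threshold.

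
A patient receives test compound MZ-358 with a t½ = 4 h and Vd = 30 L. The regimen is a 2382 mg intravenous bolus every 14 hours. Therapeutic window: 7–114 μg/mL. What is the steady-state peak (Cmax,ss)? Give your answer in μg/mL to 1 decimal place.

87.1 μg/mL

τ/t½ = 14/4 ≈ 3.5, so fraction remaining f = (1/2)^(14/4) ≈ 0.0884.
Accumulation ratio R = 1/(1 − f) ≈ 1/0.9116 ≈ 1.0970.
Each bolus raises the concentration by D/Vd = 2382/30 ≈ 79.400 μg/mL.
Steady-state peak Cmax,ss = C₀·R ≈ 79.400 × 1.0970 ≈ 87.102 μg/mL.
Peak 87.1 μg/mL vs MTC 114 μg/mL: below toxic threshold.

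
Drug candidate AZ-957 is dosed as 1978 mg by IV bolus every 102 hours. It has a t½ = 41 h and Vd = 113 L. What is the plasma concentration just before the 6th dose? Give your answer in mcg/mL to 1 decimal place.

3.8 mcg/mL

f = (1/2)^(τ/t½) = (1/2)^(102/41) ≈ 0.1783.
C₀ = D/Vd = 1978/113 ≈ 17.504 mcg/mL.
Before the 6th dose, 5 doses have been given. Superposition: Cmin = C₀·(f + f² + … + f^5).
≈ 17.504 × (0.1783 + 0.0318 + 0.0057 + 0.0010 + 0.0002) ≈ 17.504 × 0.2170 ≈ 3.798 mcg/mL.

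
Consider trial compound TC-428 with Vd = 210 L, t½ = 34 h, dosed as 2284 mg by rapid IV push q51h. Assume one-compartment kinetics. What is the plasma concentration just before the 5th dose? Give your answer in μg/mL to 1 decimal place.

5.9 μg/mL

f = (1/2)^(τ/t½) = (1/2)^(51/34) ≈ 0.3536.
C₀ = D/Vd = 2284/210 ≈ 10.876 μg/mL.
Before the 5th dose, 4 doses have been given. Superposition: Cmin = C₀·(f + f² + … + f^4).
≈ 10.876 × (0.3536 + 0.1250 + 0.0442 + 0.0156) ≈ 10.876 × 0.5384 ≈ 5.856 μg/mL.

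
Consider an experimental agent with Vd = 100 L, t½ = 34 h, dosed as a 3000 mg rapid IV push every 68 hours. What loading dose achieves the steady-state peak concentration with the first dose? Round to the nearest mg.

4000 mg

f = (1/2)^(68/34) ≈ 0.250000; accumulation ratio R = 1/(1−f) ≈ 1.33333.
Loading dose to hit Cmax,ss on first dose: D_load = D_maint·R ≈ 3000 × 1.33333 ≈ 3999.99 mg.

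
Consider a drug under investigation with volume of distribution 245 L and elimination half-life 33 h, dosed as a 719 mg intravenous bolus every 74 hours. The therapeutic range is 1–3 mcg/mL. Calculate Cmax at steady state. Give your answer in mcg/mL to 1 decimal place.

τ/t½ = 74/33 ≈ 2.2424, so fraction remaining f = (1/2)^(74/33) ≈ 0.2113.
At steady state, accumulation factor R = 1/(1 − e^(−kτ)) ≈ 1.2679.
Each bolus raises the concentration by D/Vd = 719/245 ≈ 2.935 mcg/mL.
Steady-state peak Cmax,ss = C₀·R ≈ 2.935 × 1.2679 ≈ 3.721 mcg/mL.
Peak 3.7 mcg/mL vs MTC 3 mcg/mL: exceeds toxic threshold.

3.7 mcg/mL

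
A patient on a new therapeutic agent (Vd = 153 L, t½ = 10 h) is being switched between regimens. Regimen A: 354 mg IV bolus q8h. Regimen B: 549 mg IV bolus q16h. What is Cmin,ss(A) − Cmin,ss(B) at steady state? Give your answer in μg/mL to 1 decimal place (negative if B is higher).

Regimen A: f = (1/2)^(8/10) ≈ 0.5743; Cmin,ss = (354/153)·f/(1−f) ≈ 3.121 μg/mL.
Regimen B: f = (1/2)^(16/10) ≈ 0.3299; Cmin,ss = (549/153)·f/(1−f) ≈ 1.767 μg/mL.
Difference ≈ 3.121 − 1.767 ≈ 1.354 μg/mL.

1.4 μg/mL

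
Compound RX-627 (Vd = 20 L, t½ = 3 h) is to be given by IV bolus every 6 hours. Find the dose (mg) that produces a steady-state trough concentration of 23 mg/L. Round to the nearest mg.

1380 mg

τ/t½ = 6/3 ≈ 2, so f = (1/2)^(6/3) ≈ 0.250000.
Cmin,ss = (D/Vd)·f/(1−f), so D = Cmin,ss·Vd·(1−f)/f.
D = 23 × 20 × (1−f)/f ≈ 23 × 20 × 3.00000 ≈ 1380.00 mg.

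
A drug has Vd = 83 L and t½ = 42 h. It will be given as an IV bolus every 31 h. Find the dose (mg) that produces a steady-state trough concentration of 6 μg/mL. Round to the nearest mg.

333 mg

τ/t½ = 31/42 ≈ 0.7381, so f = (1/2)^(31/42) ≈ 0.599530.
Cmin,ss = (D/Vd)·f/(1−f), so D = Cmin,ss·Vd·(1−f)/f.
D = 6 × 83 × (1−f)/f ≈ 6 × 83 × 0.66797 ≈ 332.65 mg.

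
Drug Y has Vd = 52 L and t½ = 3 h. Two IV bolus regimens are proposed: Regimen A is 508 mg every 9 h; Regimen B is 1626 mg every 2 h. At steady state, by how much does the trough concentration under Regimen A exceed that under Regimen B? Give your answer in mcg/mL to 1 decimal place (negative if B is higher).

-51.8 mcg/mL

Regimen A: f = (1/2)^(9/3) ≈ 0.1250; Cmin,ss = (508/52)·f/(1−f) ≈ 1.396 mcg/mL.
Regimen B: f = (1/2)^(2/3) ≈ 0.6300; Cmin,ss = (1626/52)·f/(1−f) ≈ 53.242 mcg/mL.
Difference ≈ 1.396 − 53.242 ≈ -51.846 mcg/mL.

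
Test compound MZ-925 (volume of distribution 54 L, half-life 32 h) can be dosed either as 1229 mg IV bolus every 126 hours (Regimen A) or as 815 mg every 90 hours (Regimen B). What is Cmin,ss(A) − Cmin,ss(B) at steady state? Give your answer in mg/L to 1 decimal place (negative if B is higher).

Regimen A: f = (1/2)^(126/32) ≈ 0.0653; Cmin,ss = (1229/54)·f/(1−f) ≈ 1.590 mg/L.
Regimen B: f = (1/2)^(90/32) ≈ 0.1423; Cmin,ss = (815/54)·f/(1−f) ≈ 2.504 mg/L.
Difference ≈ 1.590 − 2.504 ≈ -0.914 mg/L.

-0.9 mg/L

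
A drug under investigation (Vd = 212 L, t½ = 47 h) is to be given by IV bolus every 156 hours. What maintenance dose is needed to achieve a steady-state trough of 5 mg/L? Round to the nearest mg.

9520 mg

τ/t½ = 156/47 ≈ 3.3191, so f = (1/2)^(156/47) ≈ 0.100193.
Cmin,ss = (D/Vd)·f/(1−f), so D = Cmin,ss·Vd·(1−f)/f.
D = 5 × 212 × (1−f)/f ≈ 5 × 212 × 8.98074 ≈ 9519.58 mg.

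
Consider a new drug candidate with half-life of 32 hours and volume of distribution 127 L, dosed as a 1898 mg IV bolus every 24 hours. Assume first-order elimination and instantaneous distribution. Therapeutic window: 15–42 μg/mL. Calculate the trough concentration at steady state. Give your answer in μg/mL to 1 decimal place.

21.9 μg/mL

τ/t½ = 24/32 ≈ 0.75, so fraction remaining f = (1/2)^(24/32) ≈ 0.5946.
At steady state, accumulation factor R = 1/(1 − e^(−kτ)) ≈ 2.4667.
Each bolus raises the concentration by D/Vd = 1898/127 ≈ 14.945 μg/mL.
Steady-state peak Cmax,ss = C₀·R ≈ 14.945 × 2.4667 ≈ 36.865 μg/mL.
One interval later, Cmin,ss = Cmax,ss·e^(−kτ) ≈ 36.865 × 0.5946 ≈ 21.920 μg/mL.
Trough 21.9 μg/mL vs MEC 15 μg/mL: adequate.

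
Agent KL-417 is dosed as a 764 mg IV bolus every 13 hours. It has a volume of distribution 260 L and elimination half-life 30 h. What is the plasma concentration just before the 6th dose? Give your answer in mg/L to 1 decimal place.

6.5 mg/L

f = (1/2)^(τ/t½) = (1/2)^(13/30) ≈ 0.7405.
C₀ = D/Vd = 764/260 ≈ 2.938 mg/L.
Before the 6th dose, 5 doses have been given. Superposition: Cmin = C₀·(f + f² + … + f^5).
≈ 2.938 × (0.7405 + 0.5483 + 0.4060 + 0.3007 + 0.2227) ≈ 2.938 × 2.2182 ≈ 6.517 mg/L.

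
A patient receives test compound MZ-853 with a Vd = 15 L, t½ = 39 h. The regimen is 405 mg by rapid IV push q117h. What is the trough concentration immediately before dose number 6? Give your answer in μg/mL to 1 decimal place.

f = (1/2)^(τ/t½) = (1/2)^(117/39) ≈ 0.1250.
C₀ = D/Vd = 405/15 ≈ 27.000 μg/mL.
Before the 6th dose, 5 doses have been given. Superposition: Cmin = C₀·(f + f² + … + f^5).
≈ 27.000 × (0.1250 + 0.0156 + 0.0020 + 0.0002 + 0.0000) ≈ 27.000 × 0.1428 ≈ 3.856 μg/mL.

3.9 μg/mL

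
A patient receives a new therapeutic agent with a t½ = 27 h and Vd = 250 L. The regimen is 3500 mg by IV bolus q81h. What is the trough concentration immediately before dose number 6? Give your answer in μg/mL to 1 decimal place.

f = (1/2)^(τ/t½) = (1/2)^(81/27) ≈ 0.1250.
C₀ = D/Vd = 3500/250 ≈ 14.000 μg/mL.
Before the 6th dose, 5 doses have been given. Superposition: Cmin = C₀·(f + f² + … + f^5).
≈ 14.000 × (0.1250 + 0.0156 + 0.0020 + 0.0002 + 0.0000) ≈ 14.000 × 0.1428 ≈ 1.999 μg/mL.

2.0 μg/mL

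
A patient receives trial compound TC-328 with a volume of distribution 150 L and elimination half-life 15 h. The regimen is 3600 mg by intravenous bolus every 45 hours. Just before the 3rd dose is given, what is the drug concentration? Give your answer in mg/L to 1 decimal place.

3.4 mg/L

f = (1/2)^(τ/t½) = (1/2)^(45/15) ≈ 0.1250.
C₀ = D/Vd = 3600/150 ≈ 24.000 mg/L.
Before the 3rd dose, 2 doses have been given. Superposition: Cmin = C₀·(f + f²).
≈ 24.000 × (0.1250 + 0.0156) ≈ 24.000 × 0.1406 ≈ 3.374 mg/L.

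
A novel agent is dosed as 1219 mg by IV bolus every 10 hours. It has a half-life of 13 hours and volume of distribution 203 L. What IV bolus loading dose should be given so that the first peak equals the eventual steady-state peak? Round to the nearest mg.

f = (1/2)^(10/13) ≈ 0.586730; accumulation ratio R = 1/(1−f) ≈ 2.41973.
Loading dose to hit Cmax,ss on first dose: D_load = D_maint·R ≈ 1219 × 2.41973 ≈ 2949.65 mg.

2950 mg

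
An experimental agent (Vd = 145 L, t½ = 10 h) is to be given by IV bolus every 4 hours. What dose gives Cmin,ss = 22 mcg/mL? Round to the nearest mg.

τ/t½ = 4/10 ≈ 0.4, so f = (1/2)^(4/10) ≈ 0.757858.
Cmin,ss = (D/Vd)·f/(1−f), so D = Cmin,ss·Vd·(1−f)/f.
D = 22 × 145 × (1−f)/f ≈ 22 × 145 × 0.31951 ≈ 1019.24 mg.

1019 mg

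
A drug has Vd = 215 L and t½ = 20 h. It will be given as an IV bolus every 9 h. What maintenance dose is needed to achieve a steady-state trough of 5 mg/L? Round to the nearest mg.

τ/t½ = 9/20 ≈ 0.45, so f = (1/2)^(9/20) ≈ 0.732043.
Cmin,ss = (D/Vd)·f/(1−f), so D = Cmin,ss·Vd·(1−f)/f.
D = 5 × 215 × (1−f)/f ≈ 5 × 215 × 0.36604 ≈ 393.49 mg.

393 mg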